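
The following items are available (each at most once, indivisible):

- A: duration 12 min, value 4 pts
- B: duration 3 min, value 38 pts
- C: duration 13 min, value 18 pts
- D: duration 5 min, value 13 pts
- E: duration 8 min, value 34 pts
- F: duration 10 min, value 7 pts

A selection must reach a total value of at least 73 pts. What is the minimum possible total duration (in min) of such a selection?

16

Subsets with value ≥ 73, sorted by total duration:
- B+D+E: duration 16, value 85
- B+E+F: duration 21, value 79
- A+B+E: duration 23, value 76
Minimum duration: 16 min.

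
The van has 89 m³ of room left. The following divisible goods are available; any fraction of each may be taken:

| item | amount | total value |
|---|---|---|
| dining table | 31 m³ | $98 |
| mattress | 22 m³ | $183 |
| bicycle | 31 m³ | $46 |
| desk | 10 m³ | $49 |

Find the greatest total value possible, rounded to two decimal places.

368.58

Take in order of value per unit:
- mattress (183/22 per unit): all 22 → value 183, running total 183.00
- desk (49/10 per unit): all 10 → value 49, running total 232.00
- dining table (98/31 per unit): all 31 → value 98, running total 330.00
- bicycle (46/31 per unit): 26 of 31 → value 26×46/31 = 38.5806, running total 368.58
Total 368.58.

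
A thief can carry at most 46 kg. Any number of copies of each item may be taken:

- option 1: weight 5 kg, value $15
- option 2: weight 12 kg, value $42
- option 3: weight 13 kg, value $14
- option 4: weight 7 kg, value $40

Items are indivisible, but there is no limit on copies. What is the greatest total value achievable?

$240

Best value-per-unit is option 4 at 40/7, and filling with it alone uses weight 6×7=42. No mix of the others beats 6×40 = 240.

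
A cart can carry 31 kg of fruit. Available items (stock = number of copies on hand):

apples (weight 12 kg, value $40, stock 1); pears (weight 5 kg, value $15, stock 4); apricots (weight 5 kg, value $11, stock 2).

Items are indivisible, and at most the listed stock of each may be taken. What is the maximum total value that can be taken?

Best selections within weight 31 and stock limits:
- 1×apples + 3×pears: weight 27, value 85
- 4×pears + 2×apricots: weight 30, value 82
Best: $85.

$85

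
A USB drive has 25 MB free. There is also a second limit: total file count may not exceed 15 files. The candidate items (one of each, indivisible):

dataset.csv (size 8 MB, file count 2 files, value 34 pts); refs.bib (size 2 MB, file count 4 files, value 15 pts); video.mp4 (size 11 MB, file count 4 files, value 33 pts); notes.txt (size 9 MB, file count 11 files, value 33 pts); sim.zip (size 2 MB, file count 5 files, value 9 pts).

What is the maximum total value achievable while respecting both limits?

91 pts

Feasible sets respecting both limits:
- dataset.csv+refs.bib+video.mp4+sim.zip: size 23, file count 15, value 91
- dataset.csv+refs.bib+video.mp4: size 21, file count 10, value 82
- dataset.csv+video.mp4+sim.zip: size 21, file count 11, value 76
- dataset.csv+video.mp4: size 19, file count 6, value 67
Best: 91 pts.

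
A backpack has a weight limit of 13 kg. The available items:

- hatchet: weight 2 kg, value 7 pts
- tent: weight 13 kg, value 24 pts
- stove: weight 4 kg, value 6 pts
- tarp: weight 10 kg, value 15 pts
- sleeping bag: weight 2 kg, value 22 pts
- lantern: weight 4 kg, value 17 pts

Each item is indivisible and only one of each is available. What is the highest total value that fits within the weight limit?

This is a 0/1 knapsack; check combinations near the capacity.
- hatchet+stove+sleeping bag+lantern: weight 2+4+2+4=12, value 7+6+22+17=52
- hatchet+sleeping bag+lantern: weight 2+2+4=8, value 7+22+17=46
- stove+sleeping bag+lantern: weight 4+2+4=10, value 6+22+17=45
- sleeping bag+lantern: weight 2+4=6, value 22+17=39
Best: 52 pts.

52 pts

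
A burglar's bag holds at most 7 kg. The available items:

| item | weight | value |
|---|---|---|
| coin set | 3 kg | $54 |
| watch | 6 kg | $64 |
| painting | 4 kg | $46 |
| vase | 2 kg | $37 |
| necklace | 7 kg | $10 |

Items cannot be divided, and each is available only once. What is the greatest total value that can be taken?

This is a 0/1 knapsack; check combinations near the capacity.
- coin set+painting: weight 3+4=7, value 54+46=100
- coin set+vase: weight 3+2=5, value 54+37=91
- painting+vase: weight 4+2=6, value 46+37=83
- watch: weight 6, value 64
- coin set: weight 3, value 54
Best: $100.

$100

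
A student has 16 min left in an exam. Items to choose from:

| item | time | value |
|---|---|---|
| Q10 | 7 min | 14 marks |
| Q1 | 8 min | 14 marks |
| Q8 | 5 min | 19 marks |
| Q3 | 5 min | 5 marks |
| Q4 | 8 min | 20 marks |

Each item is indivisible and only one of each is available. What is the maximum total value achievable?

This is a 0/1 knapsack; check combinations near the capacity.
- Q8+Q4: time 5+8=13, value 19+20=39
- Q10+Q4: time 7+8=15, value 14+20=34
- Q1+Q4: time 8+8=16, value 14+20=34
Best: 39 marks.

39 marks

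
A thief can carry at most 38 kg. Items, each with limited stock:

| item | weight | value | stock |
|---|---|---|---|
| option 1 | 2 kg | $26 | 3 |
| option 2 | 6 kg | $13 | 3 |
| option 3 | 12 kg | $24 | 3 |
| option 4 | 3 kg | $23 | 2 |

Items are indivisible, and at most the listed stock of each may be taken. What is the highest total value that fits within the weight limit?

Best selections within weight 38 and stock limits:
- 3×option 1 + 2×option 2 + 1×option 3 + 2×option 4: weight 36, value 174
- 3×option 1 + 2×option 3 + 2×option 4: weight 36, value 172
- 3×option 1 + 3×option 2 + 2×option 4: weight 30, value 163
Best: $174.

$174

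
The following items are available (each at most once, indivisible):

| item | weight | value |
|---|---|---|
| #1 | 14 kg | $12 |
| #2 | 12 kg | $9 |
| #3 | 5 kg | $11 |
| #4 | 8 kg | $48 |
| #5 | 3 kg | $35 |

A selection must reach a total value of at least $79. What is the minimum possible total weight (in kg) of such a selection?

11

Subsets with value ≥ 79, sorted by total weight:
- #4+#5: weight 11, value 83
- #3+#4+#5: weight 16, value 94
- #2+#4+#5: weight 23, value 92
Minimum weight: 11 kg.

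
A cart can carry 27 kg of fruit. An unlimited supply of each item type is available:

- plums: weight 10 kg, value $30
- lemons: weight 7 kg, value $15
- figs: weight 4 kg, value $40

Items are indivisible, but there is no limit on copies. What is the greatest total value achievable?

Best value-per-unit is figs at 40/4, and filling with it alone uses weight 6×4=24. No mix of the others beats 6×40 = 240.

$240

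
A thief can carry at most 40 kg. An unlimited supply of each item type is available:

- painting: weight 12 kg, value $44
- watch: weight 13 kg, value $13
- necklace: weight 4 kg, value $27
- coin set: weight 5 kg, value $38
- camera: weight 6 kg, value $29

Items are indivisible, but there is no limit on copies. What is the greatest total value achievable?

Best value-per-unit is coin set at 38/5, and filling with it alone uses weight 8×5=40. No mix of the others beats 8×38 = 304.

$304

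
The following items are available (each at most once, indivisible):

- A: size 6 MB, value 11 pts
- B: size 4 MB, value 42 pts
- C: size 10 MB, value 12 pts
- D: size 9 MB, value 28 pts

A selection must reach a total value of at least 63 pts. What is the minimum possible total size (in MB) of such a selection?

Subsets with value ≥ 63, sorted by total size:
- B+D: size 13, value 70
- A+B+D: size 19, value 81
- A+B+C: size 20, value 65
Minimum size: 13 MB.

13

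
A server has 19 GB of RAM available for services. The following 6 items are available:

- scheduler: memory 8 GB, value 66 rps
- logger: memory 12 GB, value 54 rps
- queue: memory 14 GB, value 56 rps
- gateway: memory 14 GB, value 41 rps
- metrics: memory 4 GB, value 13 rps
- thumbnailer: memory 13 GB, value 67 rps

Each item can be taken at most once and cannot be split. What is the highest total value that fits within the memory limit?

80 rps

Check high-value combinations within 19 GB:
- metrics+thumbnailer: memory 4+13=17, value 13+67=80
- scheduler+metrics: memory 8+4=12, value 66+13=79
- queue+metrics: memory 14+4=18, value 56+13=69
Best: 80 rps.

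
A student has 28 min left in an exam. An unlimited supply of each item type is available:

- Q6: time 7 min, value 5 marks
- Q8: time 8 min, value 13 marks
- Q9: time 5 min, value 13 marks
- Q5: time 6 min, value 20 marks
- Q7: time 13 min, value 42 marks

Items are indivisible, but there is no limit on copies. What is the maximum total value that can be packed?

Best value-per-unit is Q5 at 20/6; filling with it alone gives 4×20 = 80.
Optimal mix: 2×Q9 + 3×Q5 → time 28, value 86.

86 marks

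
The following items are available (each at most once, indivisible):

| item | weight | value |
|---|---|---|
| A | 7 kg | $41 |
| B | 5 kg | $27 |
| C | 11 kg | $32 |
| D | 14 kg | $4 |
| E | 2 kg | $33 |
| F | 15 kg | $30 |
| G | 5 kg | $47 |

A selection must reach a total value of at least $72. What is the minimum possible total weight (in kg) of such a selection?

Subsets with value ≥ 72, sorted by total weight:
- E+G: weight 7, value 80
- A+E: weight 9, value 74
- B+G: weight 10, value 74
Minimum weight: 7 kg.

7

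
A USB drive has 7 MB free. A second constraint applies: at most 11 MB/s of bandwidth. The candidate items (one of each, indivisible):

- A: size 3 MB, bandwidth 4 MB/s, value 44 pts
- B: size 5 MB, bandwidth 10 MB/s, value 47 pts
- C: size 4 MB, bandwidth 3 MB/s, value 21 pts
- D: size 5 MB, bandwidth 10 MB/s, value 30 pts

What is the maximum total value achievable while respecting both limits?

Feasible sets respecting both limits:
- A+C: size 7, bandwidth 7, value 65
- B: size 5, bandwidth 10, value 47
- A: size 3, bandwidth 4, value 44
- D: size 5, bandwidth 10, value 30
Best: 65 pts.

65 pts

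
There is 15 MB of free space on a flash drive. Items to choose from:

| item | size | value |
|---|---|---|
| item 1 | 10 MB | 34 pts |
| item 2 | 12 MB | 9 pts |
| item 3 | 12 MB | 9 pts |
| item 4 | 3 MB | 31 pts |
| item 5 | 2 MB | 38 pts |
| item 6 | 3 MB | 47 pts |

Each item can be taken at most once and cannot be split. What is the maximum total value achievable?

Check high-value combinations within 15 MB:
- item 1+item 5+item 6: size 10+2+3=15, value 34+38+47=119
- item 4+item 5+item 6: size 3+2+3=8, value 31+38+47=116
- item 1+item 4+item 5: size 10+3+2=15, value 34+31+38=103
- item 5+item 6: size 2+3=5, value 38+47=85
Best: 119 pts.

119 pts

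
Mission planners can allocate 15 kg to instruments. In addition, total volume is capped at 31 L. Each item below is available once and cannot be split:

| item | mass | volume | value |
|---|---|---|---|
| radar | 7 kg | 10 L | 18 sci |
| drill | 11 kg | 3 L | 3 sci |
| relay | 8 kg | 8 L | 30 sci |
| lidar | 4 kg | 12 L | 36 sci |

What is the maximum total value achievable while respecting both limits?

66 sci

Feasible sets respecting both limits:
- relay+lidar: mass 12, volume 20, value 66
- radar+lidar: mass 11, volume 22, value 54
- radar+relay: mass 15, volume 18, value 48
- drill+lidar: mass 15, volume 15, value 39
Best: 66 sci.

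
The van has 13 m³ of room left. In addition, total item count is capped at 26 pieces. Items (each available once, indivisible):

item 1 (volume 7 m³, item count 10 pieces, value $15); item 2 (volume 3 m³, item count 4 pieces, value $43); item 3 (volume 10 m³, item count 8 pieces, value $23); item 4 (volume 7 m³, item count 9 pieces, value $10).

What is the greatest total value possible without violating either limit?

$66

Feasible sets respecting both limits:
- item 2+item 3: volume 13, item count 12, value 66
- item 1+item 2: volume 10, item count 14, value 58
- item 2+item 4: volume 10, item count 13, value 53
- item 2: volume 3, item count 4, value 43
Best: $66.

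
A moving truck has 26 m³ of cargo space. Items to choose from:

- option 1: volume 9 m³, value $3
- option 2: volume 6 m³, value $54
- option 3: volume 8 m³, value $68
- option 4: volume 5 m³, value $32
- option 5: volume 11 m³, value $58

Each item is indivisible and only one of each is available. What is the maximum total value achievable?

$180

Check high-value combinations within 26 m³:
- option 2+option 3+option 5: volume 6+8+11=25, value 54+68+58=180
- option 3+option 4+option 5: volume 8+5+11=24, value 68+32+58=158
- option 2+option 3+option 4: volume 6+8+5=19, value 54+68+32=154
- option 2+option 4+option 5: volume 6+5+11=22, value 54+32+58=144
Best: $180.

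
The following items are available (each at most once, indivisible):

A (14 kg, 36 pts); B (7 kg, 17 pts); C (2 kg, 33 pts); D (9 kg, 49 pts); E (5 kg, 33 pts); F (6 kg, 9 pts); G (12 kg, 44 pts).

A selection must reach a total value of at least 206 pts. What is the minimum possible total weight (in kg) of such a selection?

49

Subsets with value ≥ 206, sorted by total weight:
- A+B+C+D+E+G: weight 49, value 212
- A+B+C+D+E+F+G: weight 55, value 221
Minimum weight: 49 kg.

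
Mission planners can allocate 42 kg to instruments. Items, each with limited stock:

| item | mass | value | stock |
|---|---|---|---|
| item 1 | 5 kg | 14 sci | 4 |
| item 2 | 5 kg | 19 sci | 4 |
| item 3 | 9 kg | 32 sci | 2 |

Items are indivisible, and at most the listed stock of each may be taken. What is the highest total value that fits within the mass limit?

Top feasible selections:
- 4×item 2 + 2×item 3: mass 38, value 140
- 2×item 1 + 4×item 2 + 1×item 3: mass 39, value 136
Best: 140 sci.

140 sci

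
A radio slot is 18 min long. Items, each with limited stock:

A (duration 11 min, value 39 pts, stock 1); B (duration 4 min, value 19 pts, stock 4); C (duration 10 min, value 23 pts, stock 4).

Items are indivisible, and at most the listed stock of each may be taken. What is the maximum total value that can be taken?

Top feasible selections:
- 4×B: duration 16, value 76
- 2×B + 1×C: duration 18, value 61
- 1×A + 1×B: duration 15, value 58
Best: 76 pts.

76 pts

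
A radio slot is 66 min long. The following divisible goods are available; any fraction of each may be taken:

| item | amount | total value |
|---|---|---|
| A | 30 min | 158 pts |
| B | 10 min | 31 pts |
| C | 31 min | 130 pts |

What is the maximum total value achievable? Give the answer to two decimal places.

303.50

Take in order of value per unit:
- A (158/30 per unit): all 30 → value 158, running total 158.00
- C (130/31 per unit): all 31 → value 130, running total 288.00
- B (31/10 per unit): 5 of 10 → value 5×31/10 = 15.5000, running total 303.50
Total 303.50.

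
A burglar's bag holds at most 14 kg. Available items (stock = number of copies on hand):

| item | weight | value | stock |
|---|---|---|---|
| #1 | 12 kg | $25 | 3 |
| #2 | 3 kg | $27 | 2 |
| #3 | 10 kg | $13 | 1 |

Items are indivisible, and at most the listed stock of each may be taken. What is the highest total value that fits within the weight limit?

Top feasible selections:
- 2×#2: weight 6, value 54
- 1×#2 + 1×#3: weight 13, value 40
Best: $54.

$54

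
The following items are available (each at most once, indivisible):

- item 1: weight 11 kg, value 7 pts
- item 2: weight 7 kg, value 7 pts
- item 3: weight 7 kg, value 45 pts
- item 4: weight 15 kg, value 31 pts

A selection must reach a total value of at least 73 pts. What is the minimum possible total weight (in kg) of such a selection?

Subsets with value ≥ 73, sorted by total weight:
- item 3+item 4: weight 22, value 76
- item 2+item 3+item 4: weight 29, value 83
- item 1+item 3+item 4: weight 33, value 83
- item 1+item 2+item 3+item 4: weight 40, value 90
Minimum weight: 22 kg.

22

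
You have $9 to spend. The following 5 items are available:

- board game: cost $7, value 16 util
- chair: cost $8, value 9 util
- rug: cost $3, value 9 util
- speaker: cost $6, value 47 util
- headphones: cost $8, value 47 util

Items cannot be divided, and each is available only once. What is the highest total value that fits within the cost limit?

56 util

Check high-value combinations within $9:
- rug+speaker: cost 3+6=9, value 9+47=56
- speaker: cost 6, value 47
- headphones: cost 8, value 47
- board game: cost 7, value 16
Best: 56 util.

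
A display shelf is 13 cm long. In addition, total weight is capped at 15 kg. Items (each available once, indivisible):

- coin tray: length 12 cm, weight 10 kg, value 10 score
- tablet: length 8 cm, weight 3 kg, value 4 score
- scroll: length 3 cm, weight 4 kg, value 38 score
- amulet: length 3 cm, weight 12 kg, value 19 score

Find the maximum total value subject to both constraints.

Feasible sets respecting both limits:
- tablet+scroll: length 11, weight 7, value 42
- scroll: length 3, weight 4, value 38
- tablet+amulet: length 11, weight 15, value 23
Best: 42 score.

42 score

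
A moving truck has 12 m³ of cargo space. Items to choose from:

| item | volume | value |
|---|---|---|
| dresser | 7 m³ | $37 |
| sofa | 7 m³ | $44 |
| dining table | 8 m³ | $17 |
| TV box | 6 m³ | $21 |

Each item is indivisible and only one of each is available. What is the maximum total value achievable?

$44

Check high-value combinations within 12 m³:
- sofa: volume 7, value 44
- dresser: volume 7, value 37
- TV box: volume 6, value 21
- dining table: volume 8, value 17
Best: $44.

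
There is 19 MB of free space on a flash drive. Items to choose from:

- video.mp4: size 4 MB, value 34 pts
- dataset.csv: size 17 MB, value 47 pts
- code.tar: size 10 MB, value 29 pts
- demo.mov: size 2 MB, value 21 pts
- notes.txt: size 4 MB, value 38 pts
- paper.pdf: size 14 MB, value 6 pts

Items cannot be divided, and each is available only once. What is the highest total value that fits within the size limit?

101 pts

Check high-value combinations within 19 MB:
- video.mp4+code.tar+notes.txt: size 4+10+4=18, value 34+29+38=101
- video.mp4+demo.mov+notes.txt: size 4+2+4=10, value 34+21+38=93
- code.tar+demo.mov+notes.txt: size 10+2+4=16, value 29+21+38=88
- video.mp4+code.tar+demo.mov: size 4+10+2=16, value 34+29+21=84
- video.mp4+notes.txt: size 4+4=8, value 34+38=72
Best: 101 pts.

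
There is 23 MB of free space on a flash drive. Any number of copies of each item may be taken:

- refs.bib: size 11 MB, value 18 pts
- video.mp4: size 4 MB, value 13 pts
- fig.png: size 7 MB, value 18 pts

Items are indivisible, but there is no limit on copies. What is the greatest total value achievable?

Best value-per-unit is video.mp4 at 13/4; filling with it alone gives 5×13 = 65.
Optimal mix: 4×video.mp4 + 1×fig.png → size 23, value 70.

70 pts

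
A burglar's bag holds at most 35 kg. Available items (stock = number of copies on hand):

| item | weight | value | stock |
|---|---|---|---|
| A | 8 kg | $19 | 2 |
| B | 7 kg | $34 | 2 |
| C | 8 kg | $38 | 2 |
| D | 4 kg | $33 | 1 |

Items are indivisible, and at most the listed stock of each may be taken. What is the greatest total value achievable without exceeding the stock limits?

Top feasible selections:
- 2×B + 2×C + 1×D: weight 34, value 177
- 1×A + 1×B + 2×C + 1×D: weight 35, value 162
- 1×A + 2×B + 1×C + 1×D: weight 34, value 158
- 2×B + 2×C: weight 30, value 144
Best: $177.

$177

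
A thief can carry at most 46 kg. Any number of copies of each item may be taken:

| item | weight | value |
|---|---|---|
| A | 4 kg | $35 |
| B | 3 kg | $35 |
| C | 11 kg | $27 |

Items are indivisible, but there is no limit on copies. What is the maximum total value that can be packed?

Best value-per-unit is B at 35/3; filling with it alone gives 15×35 = 525.
Optimal mix: 1×A + 14×B → weight 46, value 525.

$525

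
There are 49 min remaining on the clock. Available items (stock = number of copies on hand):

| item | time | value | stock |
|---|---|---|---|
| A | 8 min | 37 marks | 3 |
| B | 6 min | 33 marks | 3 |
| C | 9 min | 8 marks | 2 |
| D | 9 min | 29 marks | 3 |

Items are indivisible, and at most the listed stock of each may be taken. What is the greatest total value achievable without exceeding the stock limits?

210 marks

Best selections within time 49 and stock limits:
- 3×A + 3×B: time 42, value 210
- 3×A + 2×B + 1×D: time 45, value 206
- 2×A + 3×B + 1×D: time 43, value 202
Best: 210 marks.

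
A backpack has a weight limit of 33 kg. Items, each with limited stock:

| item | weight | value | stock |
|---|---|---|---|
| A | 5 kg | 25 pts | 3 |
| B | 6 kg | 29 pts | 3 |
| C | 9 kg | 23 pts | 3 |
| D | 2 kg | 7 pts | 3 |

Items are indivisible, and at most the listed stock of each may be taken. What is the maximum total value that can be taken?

Best selections within weight 33 and stock limits:
- 3×A + 3×B: weight 33, value 162
- 3×A + 2×B + 3×D: weight 33, value 154
Best: 162 pts.

162 pts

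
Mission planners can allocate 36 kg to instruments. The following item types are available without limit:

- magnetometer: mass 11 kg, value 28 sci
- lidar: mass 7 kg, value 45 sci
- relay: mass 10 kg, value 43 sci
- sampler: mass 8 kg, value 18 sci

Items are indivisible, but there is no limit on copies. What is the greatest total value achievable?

225 sci

Best value-per-unit is lidar at 45/7, and filling with it alone uses mass 5×7=35. No mix of the others beats 5×45 = 225.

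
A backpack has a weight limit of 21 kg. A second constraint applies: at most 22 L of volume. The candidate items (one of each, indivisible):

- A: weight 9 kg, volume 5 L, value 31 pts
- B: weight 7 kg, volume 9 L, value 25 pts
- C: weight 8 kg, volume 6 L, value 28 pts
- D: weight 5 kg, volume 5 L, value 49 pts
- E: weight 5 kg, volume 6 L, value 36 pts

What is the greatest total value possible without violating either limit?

Feasible sets respecting both limits:
- A+D+E: weight 19, volume 16, value 116
- C+D+E: weight 18, volume 17, value 113
- B+D+E: weight 17, volume 20, value 110
- A+B+D: weight 21, volume 19, value 105
Best: 116 pts.

116 pts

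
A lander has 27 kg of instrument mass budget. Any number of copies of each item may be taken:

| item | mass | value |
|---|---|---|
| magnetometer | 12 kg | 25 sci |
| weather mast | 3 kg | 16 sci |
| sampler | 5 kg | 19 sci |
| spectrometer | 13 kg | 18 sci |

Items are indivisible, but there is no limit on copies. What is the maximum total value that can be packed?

144 sci

Best value-per-unit is weather mast at 16/3, and filling with it alone uses mass 9×3=27. No mix of the others beats 9×16 = 144.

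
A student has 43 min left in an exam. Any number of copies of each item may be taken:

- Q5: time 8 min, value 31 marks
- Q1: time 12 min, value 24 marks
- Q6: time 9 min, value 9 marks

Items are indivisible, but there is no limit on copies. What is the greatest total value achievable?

155 marks

Best value-per-unit is Q5 at 31/8, and filling with it alone uses time 5×8=40. No mix of the others beats 5×31 = 155.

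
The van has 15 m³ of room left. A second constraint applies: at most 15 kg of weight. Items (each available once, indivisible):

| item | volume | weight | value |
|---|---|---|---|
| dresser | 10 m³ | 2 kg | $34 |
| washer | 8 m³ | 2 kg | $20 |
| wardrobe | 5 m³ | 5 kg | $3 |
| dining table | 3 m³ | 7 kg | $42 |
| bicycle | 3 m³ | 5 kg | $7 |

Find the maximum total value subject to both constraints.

$76

Feasible sets respecting both limits:
- dresser+dining table: volume 13, weight 9, value 76
- washer+dining table+bicycle: volume 14, weight 14, value 69
- washer+dining table: volume 11, weight 9, value 62
- dining table+bicycle: volume 6, weight 12, value 49
Best: $76.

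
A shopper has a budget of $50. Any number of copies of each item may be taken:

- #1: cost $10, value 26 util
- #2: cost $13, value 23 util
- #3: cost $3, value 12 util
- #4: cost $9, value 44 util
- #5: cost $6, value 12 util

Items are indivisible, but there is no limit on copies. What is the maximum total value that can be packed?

Best value-per-unit is #4 at 44/9; filling with it alone gives 5×44 = 220.
Optimal mix: 1×#3 + 5×#4 → cost 48, value 232.

232 util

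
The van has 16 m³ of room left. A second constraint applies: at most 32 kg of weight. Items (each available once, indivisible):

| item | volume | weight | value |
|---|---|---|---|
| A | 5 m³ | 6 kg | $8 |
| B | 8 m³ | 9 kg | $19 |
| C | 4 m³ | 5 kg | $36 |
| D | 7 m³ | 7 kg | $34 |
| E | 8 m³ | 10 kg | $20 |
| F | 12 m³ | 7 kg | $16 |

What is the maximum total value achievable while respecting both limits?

Feasible sets respecting both limits:
- A+C+D: volume 16, weight 18, value 78
- C+D: volume 11, weight 12, value 70
- C+E: volume 12, weight 15, value 56
- B+C: volume 12, weight 14, value 55
Best: $78.

$78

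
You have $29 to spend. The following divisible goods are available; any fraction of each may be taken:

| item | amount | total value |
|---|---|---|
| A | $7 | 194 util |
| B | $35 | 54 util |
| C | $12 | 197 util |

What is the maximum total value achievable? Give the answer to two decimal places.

406.43

Take in order of value per unit:
- A (194/7 per unit): all 7 → value 194, running total 194.00
- C (197/12 per unit): all 12 → value 197, running total 391.00
- B (54/35 per unit): 10 of 35 → value 10×54/35 = 15.4286, running total 406.43
Total 406.43.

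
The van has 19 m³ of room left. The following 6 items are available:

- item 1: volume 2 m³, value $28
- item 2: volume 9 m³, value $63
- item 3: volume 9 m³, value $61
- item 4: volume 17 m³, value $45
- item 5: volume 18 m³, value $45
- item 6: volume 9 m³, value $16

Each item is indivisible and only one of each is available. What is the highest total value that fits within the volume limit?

$124

Check high-value combinations within 19 m³:
- item 2+item 3: volume 9+9=18, value 63+61=124
- item 1+item 2: volume 2+9=11, value 28+63=91
- item 1+item 3: volume 2+9=11, value 28+61=89
- item 2+item 6: volume 9+9=18, value 63+16=79
- item 3+item 6: volume 9+9=18, value 61+16=77
Best: $124.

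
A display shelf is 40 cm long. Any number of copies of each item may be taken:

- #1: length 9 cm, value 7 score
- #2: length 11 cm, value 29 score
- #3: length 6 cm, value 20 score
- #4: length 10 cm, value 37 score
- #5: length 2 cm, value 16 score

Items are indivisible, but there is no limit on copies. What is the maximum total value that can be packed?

Best value-per-unit is #5 at 16/2, and filling with it alone uses length 20×2=40. No mix of the others beats 20×16 = 320.

320 score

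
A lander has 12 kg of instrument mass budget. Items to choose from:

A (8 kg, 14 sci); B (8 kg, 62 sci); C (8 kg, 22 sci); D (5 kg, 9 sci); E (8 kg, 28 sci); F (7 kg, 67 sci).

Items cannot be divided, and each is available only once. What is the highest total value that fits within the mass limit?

Check high-value combinations within 12 kg:
- D+F: mass 5+7=12, value 9+67=76
- F: mass 7, value 67
- B: mass 8, value 62
Best: 76 sci.

76 sci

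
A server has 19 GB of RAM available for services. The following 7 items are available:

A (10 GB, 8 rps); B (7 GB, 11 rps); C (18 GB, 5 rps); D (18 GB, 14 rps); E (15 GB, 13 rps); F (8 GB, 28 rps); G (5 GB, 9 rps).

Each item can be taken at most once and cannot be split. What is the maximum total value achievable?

39 rps

This is a 0/1 knapsack; check combinations near the capacity.
- B+F: memory 7+8=15, value 11+28=39
- F+G: memory 8+5=13, value 28+9=37
- A+F: memory 10+8=18, value 8+28=36
Best: 39 rps.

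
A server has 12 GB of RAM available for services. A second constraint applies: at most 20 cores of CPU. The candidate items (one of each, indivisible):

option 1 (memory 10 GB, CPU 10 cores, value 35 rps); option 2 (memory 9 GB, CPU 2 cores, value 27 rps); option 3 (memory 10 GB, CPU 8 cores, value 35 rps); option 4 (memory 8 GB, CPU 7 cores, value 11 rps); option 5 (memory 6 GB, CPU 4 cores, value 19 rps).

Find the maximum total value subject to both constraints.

35 rps

Feasible sets respecting both limits:
- option 1: memory 10, CPU 10, value 35
- option 3: memory 10, CPU 8, value 35
- option 2: memory 9, CPU 2, value 27
Best: 35 rps.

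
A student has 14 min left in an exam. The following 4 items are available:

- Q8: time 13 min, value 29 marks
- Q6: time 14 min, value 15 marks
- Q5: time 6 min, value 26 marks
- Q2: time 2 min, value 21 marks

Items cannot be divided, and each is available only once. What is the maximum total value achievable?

47 marks

Check high-value combinations within 14 min:
- Q5+Q2: time 6+2=8, value 26+21=47
- Q8: time 13, value 29
- Q5: time 6, value 26
Best: 47 marks.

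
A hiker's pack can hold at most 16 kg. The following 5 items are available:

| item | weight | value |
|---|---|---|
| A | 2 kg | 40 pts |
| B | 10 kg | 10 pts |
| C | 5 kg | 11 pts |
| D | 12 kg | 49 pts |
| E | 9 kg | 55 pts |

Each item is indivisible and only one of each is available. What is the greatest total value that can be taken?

Check high-value combinations within 16 kg:
- A+C+E: weight 2+5+9=16, value 40+11+55=106
- A+E: weight 2+9=11, value 40+55=95
- A+D: weight 2+12=14, value 40+49=89
Best: 106 pts.

106 pts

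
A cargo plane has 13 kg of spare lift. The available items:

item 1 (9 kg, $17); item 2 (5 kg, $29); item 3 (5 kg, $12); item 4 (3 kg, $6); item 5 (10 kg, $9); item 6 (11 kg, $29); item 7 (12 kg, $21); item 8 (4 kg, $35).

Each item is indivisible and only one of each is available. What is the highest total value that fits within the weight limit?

Check high-value combinations within 13 kg:
- item 2+item 4+item 8: weight 5+3+4=12, value 29+6+35=70
- item 2+item 8: weight 5+4=9, value 29+35=64
- item 3+item 4+item 8: weight 5+3+4=12, value 12+6+35=53
- item 1+item 8: weight 9+4=13, value 17+35=52
Best: $70.

$70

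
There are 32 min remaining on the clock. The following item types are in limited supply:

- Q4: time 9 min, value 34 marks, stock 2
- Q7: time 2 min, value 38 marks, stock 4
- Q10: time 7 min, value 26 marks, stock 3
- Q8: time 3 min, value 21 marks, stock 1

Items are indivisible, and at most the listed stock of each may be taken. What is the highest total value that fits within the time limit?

251 marks

Top feasible selections:
- 4×Q7 + 3×Q10 + 1×Q8: time 32, value 251
- 2×Q4 + 4×Q7 + 1×Q8: time 29, value 241
- 1×Q4 + 4×Q7 + 2×Q10: time 31, value 238
- 1×Q4 + 4×Q7 + 1×Q10 + 1×Q8: time 27, value 233
Best: 251 marks.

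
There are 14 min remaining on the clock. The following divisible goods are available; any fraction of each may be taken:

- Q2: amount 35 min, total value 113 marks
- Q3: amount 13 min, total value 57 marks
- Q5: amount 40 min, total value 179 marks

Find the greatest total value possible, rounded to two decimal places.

Take in order of value per unit:
- Q5 (179/40 per unit): 14 of 40 → value 14×179/40 = 62.6500, running total 62.65
Total 62.65.

62.65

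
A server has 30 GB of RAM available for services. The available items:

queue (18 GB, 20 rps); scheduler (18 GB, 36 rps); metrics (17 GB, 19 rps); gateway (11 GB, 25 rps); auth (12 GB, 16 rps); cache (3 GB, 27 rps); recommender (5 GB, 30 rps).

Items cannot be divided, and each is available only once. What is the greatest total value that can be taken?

This is a 0/1 knapsack; check combinations near the capacity.
- scheduler+cache+recommender: memory 18+3+5=26, value 36+27+30=93
- gateway+cache+recommender: memory 11+3+5=19, value 25+27+30=82
- queue+cache+recommender: memory 18+3+5=26, value 20+27+30=77
Best: 93 rps.

93 rps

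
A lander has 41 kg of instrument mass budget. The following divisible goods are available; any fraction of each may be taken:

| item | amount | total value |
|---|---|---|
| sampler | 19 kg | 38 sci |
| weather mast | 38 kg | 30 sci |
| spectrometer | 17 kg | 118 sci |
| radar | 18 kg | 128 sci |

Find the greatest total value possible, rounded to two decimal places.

258.00

Take in order of value per unit:
- radar (128/18 per unit): all 18 → value 128, running total 128.00
- spectrometer (118/17 per unit): all 17 → value 118, running total 246.00
- sampler (38/19 per unit): 6 of 19 → value 6×38/19 = 12.0000, running total 258.00
Total 258.00.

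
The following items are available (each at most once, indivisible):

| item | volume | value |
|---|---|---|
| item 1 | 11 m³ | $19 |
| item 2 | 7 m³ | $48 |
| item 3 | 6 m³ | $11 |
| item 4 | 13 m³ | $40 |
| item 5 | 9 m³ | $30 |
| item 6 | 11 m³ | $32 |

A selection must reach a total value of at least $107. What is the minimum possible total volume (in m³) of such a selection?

Subsets with value ≥ 107, sorted by total volume:
- item 2+item 5+item 6: volume 27, value 110
- item 2+item 4+item 5: volume 29, value 118
- item 2+item 4+item 6: volume 31, value 120
- item 1+item 2+item 4: volume 31, value 107
Minimum volume: 27 m³.

27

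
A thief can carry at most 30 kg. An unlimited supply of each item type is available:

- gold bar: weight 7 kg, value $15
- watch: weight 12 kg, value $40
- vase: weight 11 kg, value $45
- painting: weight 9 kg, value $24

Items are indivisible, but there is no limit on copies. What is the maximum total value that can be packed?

Best value-per-unit is vase at 45/11; filling with it alone gives 2×45 = 90.
Optimal mix: 1×gold bar + 2×vase → weight 29, value 105.

$105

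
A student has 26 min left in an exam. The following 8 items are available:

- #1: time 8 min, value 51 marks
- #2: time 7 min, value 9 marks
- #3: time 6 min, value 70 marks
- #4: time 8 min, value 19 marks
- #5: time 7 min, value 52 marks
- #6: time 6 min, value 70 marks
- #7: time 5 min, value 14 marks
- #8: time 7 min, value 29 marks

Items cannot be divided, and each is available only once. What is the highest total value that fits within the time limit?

221 marks

Check high-value combinations within 26 min:
- #3+#5+#6+#8: time 6+7+6+7=26, value 70+52+70+29=221
- #3+#5+#6+#7: time 6+7+6+5=24, value 70+52+70+14=206
- #1+#3+#6+#7: time 8+6+6+5=25, value 51+70+70+14=205
Best: 221 marks.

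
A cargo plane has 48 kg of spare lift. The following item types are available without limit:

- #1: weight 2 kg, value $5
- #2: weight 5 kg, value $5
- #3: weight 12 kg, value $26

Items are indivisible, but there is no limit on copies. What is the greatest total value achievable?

$120

Best value-per-unit is #1 at 5/2, and filling with it alone uses weight 24×2=48. No mix of the others beats 24×5 = 120.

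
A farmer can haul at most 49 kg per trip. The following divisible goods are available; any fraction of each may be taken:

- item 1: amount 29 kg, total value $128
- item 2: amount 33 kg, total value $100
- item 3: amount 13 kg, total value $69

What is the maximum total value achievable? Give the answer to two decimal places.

Take in order of value per unit:
- item 3 (69/13 per unit): all 13 → value 69, running total 69.00
- item 1 (128/29 per unit): all 29 → value 128, running total 197.00
- item 2 (100/33 per unit): 7 of 33 → value 7×100/33 = 21.2121, running total 218.21
Total 218.21.

218.21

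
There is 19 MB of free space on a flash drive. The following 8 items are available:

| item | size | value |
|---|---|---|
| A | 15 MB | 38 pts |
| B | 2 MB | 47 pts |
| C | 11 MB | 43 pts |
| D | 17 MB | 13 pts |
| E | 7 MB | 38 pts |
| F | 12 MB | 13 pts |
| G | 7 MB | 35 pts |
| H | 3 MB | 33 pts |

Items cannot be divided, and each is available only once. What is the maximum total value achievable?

153 pts

Check high-value combinations within 19 MB:
- B+E+G+H: size 2+7+7+3=19, value 47+38+35+33=153
- B+C+H: size 2+11+3=16, value 47+43+33=123
- B+E+G: size 2+7+7=16, value 47+38+35=120
- B+E+H: size 2+7+3=12, value 47+38+33=118
Best: 153 pts.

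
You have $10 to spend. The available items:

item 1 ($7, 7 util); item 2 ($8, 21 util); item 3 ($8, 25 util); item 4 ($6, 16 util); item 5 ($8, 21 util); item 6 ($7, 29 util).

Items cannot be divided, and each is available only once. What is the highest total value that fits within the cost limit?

This is a 0/1 knapsack; check combinations near the capacity.
- item 6: cost 7, value 29
- item 3: cost 8, value 25
- item 2: cost 8, value 21
Best: 29 util.

29 util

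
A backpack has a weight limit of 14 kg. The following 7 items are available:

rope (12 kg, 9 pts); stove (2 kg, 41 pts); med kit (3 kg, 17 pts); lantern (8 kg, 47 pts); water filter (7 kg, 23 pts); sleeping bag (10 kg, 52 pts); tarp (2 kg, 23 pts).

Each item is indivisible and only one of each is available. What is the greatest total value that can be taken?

116 pts

Check high-value combinations within 14 kg:
- stove+sleeping bag+tarp: weight 2+10+2=14, value 41+52+23=116
- stove+lantern+tarp: weight 2+8+2=12, value 41+47+23=111
- stove+med kit+lantern: weight 2+3+8=13, value 41+17+47=105
- stove+med kit+water filter+tarp: weight 2+3+7+2=14, value 41+17+23+23=104
- stove+sleeping bag: weight 2+10=12, value 41+52=93
Best: 116 pts.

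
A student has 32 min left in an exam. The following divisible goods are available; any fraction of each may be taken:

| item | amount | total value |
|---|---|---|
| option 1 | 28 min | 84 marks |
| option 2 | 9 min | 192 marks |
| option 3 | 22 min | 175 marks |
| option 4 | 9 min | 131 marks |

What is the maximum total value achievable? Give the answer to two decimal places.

Take in order of value per unit:
- option 2 (192/9 per unit): all 9 → value 192, running total 192.00
- option 4 (131/9 per unit): all 9 → value 131, running total 323.00
- option 3 (175/22 per unit): 14 of 22 → value 14×175/22 = 111.3636, running total 434.36
Total 434.36.

434.36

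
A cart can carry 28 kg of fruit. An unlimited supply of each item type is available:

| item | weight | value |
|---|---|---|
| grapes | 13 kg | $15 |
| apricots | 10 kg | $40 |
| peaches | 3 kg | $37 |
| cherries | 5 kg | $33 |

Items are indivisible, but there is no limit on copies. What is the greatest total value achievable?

$333

Best value-per-unit is peaches at 37/3, and filling with it alone uses weight 9×3=27. No mix of the others beats 9×37 = 333.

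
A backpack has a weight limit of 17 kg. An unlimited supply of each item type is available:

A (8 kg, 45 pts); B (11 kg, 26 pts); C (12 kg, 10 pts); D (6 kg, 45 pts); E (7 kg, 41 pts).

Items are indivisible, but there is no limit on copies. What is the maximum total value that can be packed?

Best value-per-unit is D at 45/6; filling with it alone gives 2×45 = 90.
Optimal mix: 2×A → weight 16, value 90.

90 pts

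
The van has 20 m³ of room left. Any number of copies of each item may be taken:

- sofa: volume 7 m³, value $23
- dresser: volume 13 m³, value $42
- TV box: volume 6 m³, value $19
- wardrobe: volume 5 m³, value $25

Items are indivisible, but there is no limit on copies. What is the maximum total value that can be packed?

Best value-per-unit is wardrobe at 25/5, and filling with it alone uses volume 4×5=20. No mix of the others beats 4×25 = 100.

$100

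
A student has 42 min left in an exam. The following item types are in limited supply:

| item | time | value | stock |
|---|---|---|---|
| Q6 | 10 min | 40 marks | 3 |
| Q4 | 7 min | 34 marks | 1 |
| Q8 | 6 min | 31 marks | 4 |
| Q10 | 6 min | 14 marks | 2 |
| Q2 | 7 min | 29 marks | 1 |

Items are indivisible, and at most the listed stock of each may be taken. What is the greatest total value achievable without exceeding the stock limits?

Best selections within time 42 and stock limits:
- 1×Q6 + 1×Q4 + 4×Q8: time 41, value 198
- 1×Q6 + 1×Q4 + 3×Q8 + 1×Q2: time 42, value 196
- 1×Q6 + 4×Q8 + 1×Q2: time 41, value 193
- 1×Q4 + 4×Q8 + 1×Q2: time 38, value 187
Best: 198 marks.

198 marks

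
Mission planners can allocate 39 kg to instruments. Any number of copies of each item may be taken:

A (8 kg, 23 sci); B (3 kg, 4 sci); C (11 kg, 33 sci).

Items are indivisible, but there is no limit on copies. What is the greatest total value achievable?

Best value-per-unit is C at 33/11; filling with it alone gives 3×33 = 99.
Optimal mix: 2×A + 2×C → mass 38, value 112.

112 sci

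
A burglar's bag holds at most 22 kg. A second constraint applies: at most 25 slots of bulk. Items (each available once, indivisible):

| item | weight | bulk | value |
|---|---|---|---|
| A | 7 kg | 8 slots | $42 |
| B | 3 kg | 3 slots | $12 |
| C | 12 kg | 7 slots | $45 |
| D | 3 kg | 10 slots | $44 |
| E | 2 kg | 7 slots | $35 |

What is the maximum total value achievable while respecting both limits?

Feasible sets respecting both limits:
- A+C+D: weight 22, bulk 25, value 131
- C+D+E: weight 17, bulk 24, value 124
- A+C+E: weight 21, bulk 22, value 122
Best: $131.

$131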